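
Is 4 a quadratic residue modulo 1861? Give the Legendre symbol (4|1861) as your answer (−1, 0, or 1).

Pull out 2^2: since 1861 ≡ 5 (mod 8), (2/1861) = -1, so (2/1861)^2 = +1.
Reached (1/1861) = 1. Collecting the sign flips along the way, the symbol is +1.

1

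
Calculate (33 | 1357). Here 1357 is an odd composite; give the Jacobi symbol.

Reciprocity: 33 ≡ 1 and 1357 ≡ 1 (mod 4), so (33/1357) = +(1357/33).
Reduce top mod 33: now compute (4/33).
Pull out 2^2: since 33 ≡ 1 (mod 8), (2/33) = +1, so (2/33)^2 = +1.
Reached (1/33) = 1. Collecting the sign flips along the way, the symbol is +1.

1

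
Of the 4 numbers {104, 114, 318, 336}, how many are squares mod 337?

2

(104/337) = +1 → QR.
(114/337) = -1 → non-residue.
(318/337) = -1 → non-residue.
(336/337) = +1 → QR.
Total quadratic residues among the 4: 2.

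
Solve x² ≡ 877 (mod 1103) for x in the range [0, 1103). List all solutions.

348, 755

Since 1103 ≡ 3 (mod 4), a square root of 877 is 877^((1103+1)/4) = 877^276 mod 1103.
Repeated squaring: 877^2≡338, 877^4≡635, 877^8≡630, 877^16≡923, 877^32≡413, 877^64≡707, 877^128≡190, 877^256≡804 (mod 1103).
877^276 = 877^(256+16+4) ≡ 348 (mod 1103).
Check: 348² = 121104 ≡ 877 (mod 1103). The two roots are 348 and 755.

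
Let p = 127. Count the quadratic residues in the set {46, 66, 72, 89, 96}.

(46/127) = -1 → non-residue.
(66/127) = -1 → non-residue.
(72/127) = +1 → QR.
(89/127) = -1 → non-residue.
(96/127) = -1 → non-residue.
Total quadratic residues among the 5: 1.

1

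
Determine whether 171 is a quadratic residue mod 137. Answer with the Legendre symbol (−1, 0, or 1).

1

Euler's criterion: (171/137) ≡ 34^68 (mod 137).
34^2 ≡ 60 (mod 137)
34^4 ≡ 38 (mod 137)
34^8 ≡ 74 (mod 137)
34^16 ≡ 133 (mod 137)
34^32 ≡ 16 (mod 137)
34^64 ≡ 119 (mod 137)
34^68 = 34^(64+4) ≡ 1 (mod 137).
Result is 1, so (171/137) = 1.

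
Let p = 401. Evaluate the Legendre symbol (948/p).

1

First reduce: 948 ≡ 146 (mod 401).
Pull out 2: since 401 ≡ 1 (mod 8), (2/401) = +1.
Reciprocity: 73 ≡ 1 and 401 ≡ 1 (mod 4), so (73/401) = +(401/73).
Reduce top mod 73: now compute (36/73).
Pull out 2^2: since 73 ≡ 1 (mod 8), (2/73) = +1, so (2/73)^2 = +1.
Reciprocity: 9 ≡ 1 and 73 ≡ 1 (mod 4), so (9/73) = +(73/9).
Reduce top mod 9: now compute (1/9).
Reached (1/9) = 1. Collecting the sign flips along the way, the symbol is +1.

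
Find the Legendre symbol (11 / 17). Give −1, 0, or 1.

-1

Reciprocity: 11 ≡ 3 and 17 ≡ 1 (mod 4), so (11/17) = +(17/11).
Reduce top mod 11: now compute (6/11).
Pull out 2: since 11 ≡ 3 (mod 8), (2/11) = -1.
Reciprocity: 3 ≡ 3 and 11 ≡ 3 (mod 4), so (3/11) = −(11/3).
Reduce top mod 3: now compute (2/3).
Pull out 2: since 3 ≡ 3 (mod 8), (2/3) = -1.
Reached (1/3) = 1. Collecting the sign flips along the way, the symbol is -1.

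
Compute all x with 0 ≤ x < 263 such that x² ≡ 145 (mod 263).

113, 150

Since 263 ≡ 3 (mod 4), a square root of 145 is 145^((263+1)/4) = 145^66 mod 263.
Repeated squaring: 145^2≡248, 145^4≡225, 145^8≡129, 145^16≡72, 145^32≡187, 145^64≡253 (mod 263).
145^66 = 145^(64+2) ≡ 150 (mod 263).
Check: 150² = 22500 ≡ 145 (mod 263). The two roots are 113 and 150.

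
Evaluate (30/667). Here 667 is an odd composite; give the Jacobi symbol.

Pull out 2: since 667 ≡ 3 (mod 8), (2/667) = -1.
Reciprocity: 15 ≡ 3 and 667 ≡ 3 (mod 4), so (15/667) = −(667/15).
Reduce top mod 15: now compute (7/15).
Reciprocity: 7 ≡ 3 and 15 ≡ 3 (mod 4), so (7/15) = −(15/7).
Reduce top mod 7: now compute (1/7).
Reached (1/7) = 1. Collecting the sign flips along the way, the symbol is -1.

-1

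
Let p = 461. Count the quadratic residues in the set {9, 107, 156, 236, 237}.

5

(9/461) = +1 → QR.
(107/461) = +1 → QR.
(156/461) = +1 → QR.
(236/461) = +1 → QR.
(237/461) = +1 → QR.
Total quadratic residues among the 5: 5.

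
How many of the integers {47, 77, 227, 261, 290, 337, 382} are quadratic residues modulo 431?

4

(47/431) = -1 → non-residue.
(77/431) = -1 → non-residue.
(227/431) = +1 → QR.
(261/431) = +1 → QR.
(290/431) = +1 → QR.
(337/431) = +1 → QR.
(382/431) = -1 → non-residue.
Total quadratic residues among the 7: 4.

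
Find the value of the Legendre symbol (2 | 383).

1

Euler's criterion: (2/383) ≡ 2^191 (mod 383).
2^2 ≡ 4 (mod 383)
2^4 ≡ 16 (mod 383)
2^8 ≡ 256 (mod 383)
2^16 ≡ 43 (mod 383)
2^32 ≡ 317 (mod 383)
2^64 ≡ 143 (mod 383)
2^128 ≡ 150 (mod 383)
2^191 = 2^(128+32+16+8+4+2+1) ≡ 1 (mod 383).
Result is 1, so (2/383) = 1.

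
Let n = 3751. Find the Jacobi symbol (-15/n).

1

First reduce: -15 ≡ 3736 (mod 3751).
Pull out 2^3: since 3751 ≡ 7 (mod 8), (2/3751) = +1, so (2/3751)^3 = +1.
Reciprocity: 467 ≡ 3 and 3751 ≡ 3 (mod 4), so (467/3751) = −(3751/467).
Reduce top mod 467: now compute (15/467).
Reciprocity: 15 ≡ 3 and 467 ≡ 3 (mod 4), so (15/467) = −(467/15).
Reduce top mod 15: now compute (2/15).
Pull out 2: since 15 ≡ 7 (mod 8), (2/15) = +1.
Reached (1/15) = 1. Collecting the sign flips along the way, the symbol is +1.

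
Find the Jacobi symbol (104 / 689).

Pull out 2^3: since 689 ≡ 1 (mod 8), (2/689) = +1, so (2/689)^3 = +1.
Reciprocity: 13 ≡ 1 and 689 ≡ 1 (mod 4), so (13/689) = +(689/13).
Reduce top mod 13: now compute (0/13).
Top reduces to 0: gcd > 1, so the symbol is 0.

0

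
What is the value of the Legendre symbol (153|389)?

Reciprocity: 153 ≡ 1 and 389 ≡ 1 (mod 4), so (153/389) = +(389/153).
Reduce top mod 153: now compute (83/153).
Reciprocity: 83 ≡ 3 and 153 ≡ 1 (mod 4), so (83/153) = +(153/83).
Reduce top mod 83: now compute (70/83).
Pull out 2: since 83 ≡ 3 (mod 8), (2/83) = -1.
Reciprocity: 35 ≡ 3 and 83 ≡ 3 (mod 4), so (35/83) = −(83/35).
Reduce top mod 35: now compute (13/35).
Reciprocity: 13 ≡ 1 and 35 ≡ 3 (mod 4), so (13/35) = +(35/13).
Reduce top mod 13: now compute (9/13).
Reciprocity: 9 ≡ 1 and 13 ≡ 1 (mod 4), so (9/13) = +(13/9).
Reduce top mod 9: now compute (4/9).
Pull out 2^2: since 9 ≡ 1 (mod 8), (2/9) = +1, so (2/9)^2 = +1.
Reached (1/9) = 1. Collecting the sign flips along the way, the symbol is +1.

1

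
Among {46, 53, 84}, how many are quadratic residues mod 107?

1

(46/107) = -1 → non-residue.
(53/107) = +1 → QR.
(84/107) = -1 → non-residue.
Total quadratic residues among the 3: 1.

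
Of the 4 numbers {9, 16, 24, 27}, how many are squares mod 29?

3

(9/29) = +1 → QR.
(16/29) = +1 → QR.
(24/29) = +1 → QR.
(27/29) = -1 → non-residue.
Total quadratic residues among the 4: 3.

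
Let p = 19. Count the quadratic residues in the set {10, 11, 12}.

(10/19) = -1 → non-residue.
(11/19) = +1 → QR.
(12/19) = -1 → non-residue.
Total quadratic residues among the 3: 1.

1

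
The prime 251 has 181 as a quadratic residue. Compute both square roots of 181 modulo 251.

Since 251 ≡ 3 (mod 4), a square root of 181 is 181^((251+1)/4) = 181^63 mod 251.
Repeated squaring: 181^2≡131, 181^4≡93, 181^8≡115, 181^16≡173, 181^32≡60 (mod 251).
181^63 = 181^(32+16+8+4+2+1) ≡ 92 (mod 251).
Check: 92² = 8464 ≡ 181 (mod 251). The two roots are 92 and 159.

92, 159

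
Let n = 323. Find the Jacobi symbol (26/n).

Pull out 2: since 323 ≡ 3 (mod 8), (2/323) = -1.
Reciprocity: 13 ≡ 1 and 323 ≡ 3 (mod 4), so (13/323) = +(323/13).
Reduce top mod 13: now compute (11/13).
Reciprocity: 11 ≡ 3 and 13 ≡ 1 (mod 4), so (11/13) = +(13/11).
Reduce top mod 11: now compute (2/11).
Pull out 2: since 11 ≡ 3 (mod 8), (2/11) = -1.
Reached (1/11) = 1. Collecting the sign flips along the way, the symbol is +1.

1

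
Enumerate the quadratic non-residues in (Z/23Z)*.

Square k = 1,…,11 (k and 23−k give the same square):
1²=1, 2²=4, 3²=9, 4²=16, 5²≡2, 6²≡13, 7²≡3, 8²≡18, 9²≡12, 10²≡8, 11²≡6 (mod 23).
The residues are {1, 2, 3, 4, 6, 8, 9, 12, 13, 16, 18}; the non-residues are the remaining 11 nonzero classes.

5,7,10,11,14,15,17,19,20,21,22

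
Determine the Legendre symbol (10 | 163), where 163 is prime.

1

Pull out 2: since 163 ≡ 3 (mod 8), (2/163) = -1.
Reciprocity: 5 ≡ 1 and 163 ≡ 3 (mod 4), so (5/163) = +(163/5).
Reduce top mod 5: now compute (3/5).
Reciprocity: 3 ≡ 3 and 5 ≡ 1 (mod 4), so (3/5) = +(5/3).
Reduce top mod 3: now compute (2/3).
Pull out 2: since 3 ≡ 3 (mod 8), (2/3) = -1.
Reached (1/3) = 1. Collecting the sign flips along the way, the symbol is +1.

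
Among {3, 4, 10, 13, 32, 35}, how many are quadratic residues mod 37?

3

(3/37) = +1 → QR.
(4/37) = +1 → QR.
(10/37) = +1 → QR.
(13/37) = -1 → non-residue.
(32/37) = -1 → non-residue.
(35/37) = -1 → non-residue.
Total quadratic residues among the 6: 3.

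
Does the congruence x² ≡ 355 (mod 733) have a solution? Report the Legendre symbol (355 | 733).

Euler's criterion: (355/733) ≡ 355^366 (mod 733).
355^2 ≡ 682 (mod 733)
355^4 ≡ 402 (mod 733)
355^8 ≡ 344 (mod 733)
355^16 ≡ 323 (mod 733)
355^32 ≡ 243 (mod 733)
355^64 ≡ 409 (mod 733)
355^128 ≡ 157 (mod 733)
355^256 ≡ 460 (mod 733)
355^366 = 355^(256+64+32+8+4+2) ≡ 1 (mod 733).
Result is 1, so (355/733) = 1.

1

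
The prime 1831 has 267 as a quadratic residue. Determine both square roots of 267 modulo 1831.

875, 956

Since 1831 ≡ 3 (mod 4), a square root of 267 is 267^((1831+1)/4) = 267^458 mod 1831.
Repeated squaring: 267^2≡1711, 267^4≡1583, 267^8≡1081, 267^16≡383, 267^32≡209, 267^64≡1568, 267^128≡1422, 267^256≡660 (mod 1831).
267^458 = 267^(256+128+64+8+2) ≡ 956 (mod 1831).
Check: 956² = 913936 ≡ 267 (mod 1831). The two roots are 875 and 956.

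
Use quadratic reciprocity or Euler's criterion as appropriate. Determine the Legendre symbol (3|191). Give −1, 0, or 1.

1

Reciprocity: 3 ≡ 3 and 191 ≡ 3 (mod 4), so (3/191) = −(191/3).
Reduce top mod 3: now compute (2/3).
Pull out 2: since 3 ≡ 3 (mod 8), (2/3) = -1.
Reached (1/3) = 1. Collecting the sign flips along the way, the symbol is +1.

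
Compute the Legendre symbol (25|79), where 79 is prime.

1

Euler's criterion: (25/79) ≡ 25^39 (mod 79).
25^2 ≡ 72 (mod 79)
25^4 ≡ 49 (mod 79)
25^8 ≡ 31 (mod 79)
25^16 ≡ 13 (mod 79)
25^32 ≡ 11 (mod 79)
25^39 = 25^(32+4+2+1) ≡ 1 (mod 79).
Result is 1, so (25/79) = 1.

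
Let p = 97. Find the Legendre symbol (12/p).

1

Pull out 2^2: since 97 ≡ 1 (mod 8), (2/97) = +1, so (2/97)^2 = +1.
Reciprocity: 3 ≡ 3 and 97 ≡ 1 (mod 4), so (3/97) = +(97/3).
Reduce top mod 3: now compute (1/3).
Reached (1/3) = 1. Collecting the sign flips along the way, the symbol is +1.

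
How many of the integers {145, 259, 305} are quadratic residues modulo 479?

1

(145/479) = -1 → non-residue.
(259/479) = -1 → non-residue.
(305/479) = +1 → QR.
Total quadratic residues among the 3: 1.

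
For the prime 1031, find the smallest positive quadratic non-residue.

7

(2/1031) = +1, so 2 is a residue.
(3/1031) = +1, so 3 is a residue.
(4/1031) = +1, so 4 is a residue.
(5/1031) = +1, so 5 is a residue.
(6/1031) = +1, so 6 is a residue.
(7/1031) = −1, so 7 is the smallest positive non-residue mod 1031.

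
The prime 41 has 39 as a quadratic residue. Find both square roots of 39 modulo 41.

11, 30

41 ≡ 1 (mod 4), so we find a root by search.
Trying successive values, 11² = 121 ≡ 39 (mod 41). The other root is 41 − 11 = 30.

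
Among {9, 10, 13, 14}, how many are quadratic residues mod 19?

1

(9/19) = +1 → QR.
(10/19) = -1 → non-residue.
(13/19) = -1 → non-residue.
(14/19) = -1 → non-residue.
Total quadratic residues among the 4: 1.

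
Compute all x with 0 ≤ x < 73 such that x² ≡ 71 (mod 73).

12, 61

73 ≡ 1 (mod 4), so we find a root by search.
Trying successive values, 12² = 144 ≡ 71 (mod 73). The other root is 73 − 12 = 61.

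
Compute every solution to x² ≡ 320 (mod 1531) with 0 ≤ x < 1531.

Since 1531 ≡ 3 (mod 4), a square root of 320 is 320^((1531+1)/4) = 320^383 mod 1531.
Repeated squaring: 320^2≡1354, 320^4≡709, 320^8≡513, 320^16≡1368, 320^32≡542, 320^64≡1343, 320^128≡131, 320^256≡320 (mod 1531).
320^383 = 320^(256+64+32+16+8+4+2+1) ≡ 131 (mod 1531).
Check: 131² = 17161 ≡ 320 (mod 1531). The two roots are 131 and 1400.

131, 1400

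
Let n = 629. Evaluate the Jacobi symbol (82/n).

1

Pull out 2: since 629 ≡ 5 (mod 8), (2/629) = -1.
Reciprocity: 41 ≡ 1 and 629 ≡ 1 (mod 4), so (41/629) = +(629/41).
Reduce top mod 41: now compute (14/41).
Pull out 2: since 41 ≡ 1 (mod 8), (2/41) = +1.
Reciprocity: 7 ≡ 3 and 41 ≡ 1 (mod 4), so (7/41) = +(41/7).
Reduce top mod 7: now compute (6/7).
Pull out 2: since 7 ≡ 7 (mod 8), (2/7) = +1.
Reciprocity: 3 ≡ 3 and 7 ≡ 3 (mod 4), so (3/7) = −(7/3).
Reduce top mod 3: now compute (1/3).
Reached (1/3) = 1. Collecting the sign flips along the way, the symbol is +1.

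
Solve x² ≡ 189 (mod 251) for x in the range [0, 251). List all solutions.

Since 251 ≡ 3 (mod 4), a square root of 189 is 189^((251+1)/4) = 189^63 mod 251.
Repeated squaring: 189^2≡79, 189^4≡217, 189^8≡152, 189^16≡12, 189^32≡144 (mod 251).
189^63 = 189^(32+16+8+4+2+1) ≡ 38 (mod 251).
Check: 38² = 1444 ≡ 189 (mod 251). The two roots are 38 and 213.

38, 213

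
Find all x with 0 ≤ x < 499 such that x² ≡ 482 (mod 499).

Since 499 ≡ 3 (mod 4), a square root of 482 is 482^((499+1)/4) = 482^125 mod 499.
Repeated squaring: 482^2≡289, 482^4≡188, 482^8≡414, 482^16≡239, 482^32≡235, 482^64≡335 (mod 499).
482^125 = 482^(64+32+16+8+4+1) ≡ 116 (mod 499).
Check: 116² = 13456 ≡ 482 (mod 499). The two roots are 116 and 383.

116, 383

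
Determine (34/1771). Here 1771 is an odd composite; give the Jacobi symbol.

1

Pull out 2: since 1771 ≡ 3 (mod 8), (2/1771) = -1.
Reciprocity: 17 ≡ 1 and 1771 ≡ 3 (mod 4), so (17/1771) = +(1771/17).
Reduce top mod 17: now compute (3/17).
Reciprocity: 3 ≡ 3 and 17 ≡ 1 (mod 4), so (3/17) = +(17/3).
Reduce top mod 3: now compute (2/3).
Pull out 2: since 3 ≡ 3 (mod 8), (2/3) = -1.
Reached (1/3) = 1. Collecting the sign flips along the way, the symbol is +1.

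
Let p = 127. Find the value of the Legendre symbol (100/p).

Pull out 2^2: since 127 ≡ 7 (mod 8), (2/127) = +1, so (2/127)^2 = +1.
Reciprocity: 25 ≡ 1 and 127 ≡ 3 (mod 4), so (25/127) = +(127/25).
Reduce top mod 25: now compute (2/25).
Pull out 2: since 25 ≡ 1 (mod 8), (2/25) = +1.
Reached (1/25) = 1. Collecting the sign flips along the way, the symbol is +1.

1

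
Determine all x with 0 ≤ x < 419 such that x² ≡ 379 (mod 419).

89, 330

Since 419 ≡ 3 (mod 4), a square root of 379 is 379^((419+1)/4) = 379^105 mod 419.
Repeated squaring: 379^2≡343, 379^4≡329, 379^8≡139, 379^16≡47, 379^32≡114, 379^64≡7 (mod 419).
379^105 = 379^(64+32+8+1) ≡ 330 (mod 419).
Check: 330² = 108900 ≡ 379 (mod 419). The two roots are 89 and 330.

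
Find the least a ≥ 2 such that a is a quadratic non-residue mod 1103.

(2/1103) = +1, so 2 is a residue.
(3/1103) = +1, so 3 is a residue.
(4/1103) = +1, so 4 is a residue.
(5/1103) = −1, so 5 is the smallest positive non-residue mod 1103.

5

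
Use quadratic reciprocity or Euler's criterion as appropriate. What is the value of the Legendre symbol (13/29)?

Reciprocity: 13 ≡ 1 and 29 ≡ 1 (mod 4), so (13/29) = +(29/13).
Reduce top mod 13: now compute (3/13).
Reciprocity: 3 ≡ 3 and 13 ≡ 1 (mod 4), so (3/13) = +(13/3).
Reduce top mod 3: now compute (1/3).
Reached (1/3) = 1. Collecting the sign flips along the way, the symbol is +1.

1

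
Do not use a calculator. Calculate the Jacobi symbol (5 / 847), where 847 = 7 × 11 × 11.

Reciprocity: 5 ≡ 1 and 847 ≡ 3 (mod 4), so (5/847) = +(847/5).
Reduce top mod 5: now compute (2/5).
Pull out 2: since 5 ≡ 5 (mod 8), (2/5) = -1.
Reached (1/5) = 1. Collecting the sign flips along the way, the symbol is -1.

-1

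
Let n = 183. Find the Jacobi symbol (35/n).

1

Reciprocity: 35 ≡ 3 and 183 ≡ 3 (mod 4), so (35/183) = −(183/35).
Reduce top mod 35: now compute (8/35).
Pull out 2^3: since 35 ≡ 3 (mod 8), (2/35) = -1, so (2/35)^3 = -1.
Reached (1/35) = 1. Collecting the sign flips along the way, the symbol is +1.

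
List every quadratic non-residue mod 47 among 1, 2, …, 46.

Square k = 1,…,23 (k and 47−k give the same square):
1²=1, 2²=4, 3²=9, 4²=16, 5²=25, 6²=36, 7²≡2, 8²≡17, 9²≡34, 10²≡6, 11²≡27, 12²≡3, 13²≡28, 14²≡8, 15²≡37, 16²≡21, 17²≡7, 18²≡42, 19²≡32, 20²≡24, 21²≡18, 22²≡14, 23²≡12 (mod 47).
The residues are {1, 2, 3, 4, 6, 7, 8, 9, 12, 14, 16, 17, 18, 21, 24, 25, 27, 28, 32, 34, 36, 37, 42}; the non-residues are the remaining 23 nonzero classes.

5,10,11,13,15,19,20,22,23,26,29,30,31,33,35,38,39,40,41,43,44,45,46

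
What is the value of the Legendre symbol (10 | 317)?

1

Euler's criterion: (10/317) ≡ 10^158 (mod 317).
10^2 ≡ 100 (mod 317)
10^4 ≡ 173 (mod 317)
10^8 ≡ 131 (mod 317)
10^16 ≡ 43 (mod 317)
10^32 ≡ 264 (mod 317)
10^64 ≡ 273 (mod 317)
10^128 ≡ 34 (mod 317)
10^158 = 10^(128+16+8+4+2) ≡ 1 (mod 317).
Result is 1, so (10/317) = 1.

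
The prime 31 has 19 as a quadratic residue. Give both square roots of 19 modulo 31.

Since 31 ≡ 3 (mod 4), a square root of 19 is 19^((31+1)/4) = 19^8 mod 31.
Repeated squaring: 19^2≡20, 19^4≡28, 19^8≡9 (mod 31).
19^8 = 19^(8) ≡ 9 (mod 31).
Check: 9² = 81 ≡ 19 (mod 31). The two roots are 9 and 22.

9, 22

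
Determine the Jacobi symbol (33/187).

Reciprocity: 33 ≡ 1 and 187 ≡ 3 (mod 4), so (33/187) = +(187/33).
Reduce top mod 33: now compute (22/33).
Pull out 2: since 33 ≡ 1 (mod 8), (2/33) = +1.
Reciprocity: 11 ≡ 3 and 33 ≡ 1 (mod 4), so (11/33) = +(33/11).
Reduce top mod 11: now compute (0/11).
Top reduces to 0: gcd > 1, so the symbol is 0.

0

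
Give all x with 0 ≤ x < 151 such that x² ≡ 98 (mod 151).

20, 131

Since 151 ≡ 3 (mod 4), a square root of 98 is 98^((151+1)/4) = 98^38 mod 151.
Repeated squaring: 98^2≡91, 98^4≡127, 98^8≡123, 98^16≡29, 98^32≡86 (mod 151).
98^38 = 98^(32+4+2) ≡ 20 (mod 151).
Check: 20² = 400 ≡ 98 (mod 151). The two roots are 20 and 131.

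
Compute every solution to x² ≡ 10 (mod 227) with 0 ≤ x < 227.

64, 163

Since 227 ≡ 3 (mod 4), a square root of 10 is 10^((227+1)/4) = 10^57 mod 227.
Repeated squaring: 10^2≡100, 10^4≡12, 10^8≡144, 10^16≡79, 10^32≡112 (mod 227).
10^57 = 10^(32+16+8+1) ≡ 64 (mod 227).
Check: 64² = 4096 ≡ 10 (mod 227). The two roots are 64 and 163.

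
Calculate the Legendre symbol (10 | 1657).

-1

Pull out 2: since 1657 ≡ 1 (mod 8), (2/1657) = +1.
Reciprocity: 5 ≡ 1 and 1657 ≡ 1 (mod 4), so (5/1657) = +(1657/5).
Reduce top mod 5: now compute (2/5).
Pull out 2: since 5 ≡ 5 (mod 8), (2/5) = -1.
Reached (1/5) = 1. Collecting the sign flips along the way, the symbol is -1.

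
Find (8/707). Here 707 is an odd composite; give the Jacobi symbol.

-1

Pull out 2^3: since 707 ≡ 3 (mod 8), (2/707) = -1, so (2/707)^3 = -1.
Reached (1/707) = 1. Collecting the sign flips along the way, the symbol is -1.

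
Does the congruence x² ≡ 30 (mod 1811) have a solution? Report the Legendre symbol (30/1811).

-1

Pull out 2: since 1811 ≡ 3 (mod 8), (2/1811) = -1.
Reciprocity: 15 ≡ 3 and 1811 ≡ 3 (mod 4), so (15/1811) = −(1811/15).
Reduce top mod 15: now compute (11/15).
Reciprocity: 11 ≡ 3 and 15 ≡ 3 (mod 4), so (11/15) = −(15/11).
Reduce top mod 11: now compute (4/11).
Pull out 2^2: since 11 ≡ 3 (mod 8), (2/11) = -1, so (2/11)^2 = +1.
Reached (1/11) = 1. Collecting the sign flips along the way, the symbol is -1.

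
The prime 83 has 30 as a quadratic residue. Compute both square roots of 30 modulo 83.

Since 83 ≡ 3 (mod 4), a square root of 30 is 30^((83+1)/4) = 30^21 mod 83.
Repeated squaring: 30^2≡70, 30^4≡3, 30^8≡9, 30^16≡81 (mod 83).
30^21 = 30^(16+4+1) ≡ 69 (mod 83).
Check: 69² = 4761 ≡ 30 (mod 83). The two roots are 14 and 69.

14, 69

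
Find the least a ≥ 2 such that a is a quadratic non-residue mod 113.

3

(2/113) = +1, so 2 is a residue.
(3/113) = −1, so 3 is the smallest positive non-residue mod 113.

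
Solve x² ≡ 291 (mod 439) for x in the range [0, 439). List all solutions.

Since 439 ≡ 3 (mod 4), a square root of 291 is 291^((439+1)/4) = 291^110 mod 439.
Repeated squaring: 291^2≡393, 291^4≡360, 291^8≡95, 291^16≡245, 291^32≡321, 291^64≡315 (mod 439).
291^110 = 291^(64+32+8+4+2) ≡ 58 (mod 439).
Check: 58² = 3364 ≡ 291 (mod 439). The two roots are 58 and 381.

58, 381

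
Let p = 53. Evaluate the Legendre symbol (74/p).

-1

First reduce: 74 ≡ 21 (mod 53).
Reciprocity: 21 ≡ 1 and 53 ≡ 1 (mod 4), so (21/53) = +(53/21).
Reduce top mod 21: now compute (11/21).
Reciprocity: 11 ≡ 3 and 21 ≡ 1 (mod 4), so (11/21) = +(21/11).
Reduce top mod 11: now compute (10/11).
Pull out 2: since 11 ≡ 3 (mod 8), (2/11) = -1.
Reciprocity: 5 ≡ 1 and 11 ≡ 3 (mod 4), so (5/11) = +(11/5).
Reduce top mod 5: now compute (1/5).
Reached (1/5) = 1. Collecting the sign flips along the way, the symbol is -1.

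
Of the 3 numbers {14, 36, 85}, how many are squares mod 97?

(14/97) = -1 → non-residue.
(36/97) = +1 → QR.
(85/97) = +1 → QR.
Total quadratic residues among the 3: 2.

2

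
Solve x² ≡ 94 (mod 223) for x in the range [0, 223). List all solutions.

Since 223 ≡ 3 (mod 4), a square root of 94 is 94^((223+1)/4) = 94^56 mod 223.
Repeated squaring: 94^2≡139, 94^4≡143, 94^8≡156, 94^16≡29, 94^32≡172 (mod 223).
94^56 = 94^(32+16+8) ≡ 81 (mod 223).
Check: 81² = 6561 ≡ 94 (mod 223). The two roots are 81 and 142.

81, 142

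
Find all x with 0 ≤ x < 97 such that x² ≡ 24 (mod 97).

11, 86

97 ≡ 1 (mod 4), so we find a root by search.
Trying successive values, 11² = 121 ≡ 24 (mod 97). The other root is 97 − 11 = 86.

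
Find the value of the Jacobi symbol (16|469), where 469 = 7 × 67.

Pull out 2^4: since 469 ≡ 5 (mod 8), (2/469) = -1, so (2/469)^4 = +1.
Reached (1/469) = 1. Collecting the sign flips along the way, the symbol is +1.

1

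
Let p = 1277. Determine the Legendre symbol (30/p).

Pull out 2: since 1277 ≡ 5 (mod 8), (2/1277) = -1.
Reciprocity: 15 ≡ 3 and 1277 ≡ 1 (mod 4), so (15/1277) = +(1277/15).
Reduce top mod 15: now compute (2/15).
Pull out 2: since 15 ≡ 7 (mod 8), (2/15) = +1.
Reached (1/15) = 1. Collecting the sign flips along the way, the symbol is -1.

-1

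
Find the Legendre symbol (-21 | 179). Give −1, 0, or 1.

Euler's criterion: (-21/179) ≡ 158^89 (mod 179).
158^2 ≡ 83 (mod 179)
158^4 ≡ 87 (mod 179)
158^8 ≡ 51 (mod 179)
158^16 ≡ 95 (mod 179)
158^32 ≡ 75 (mod 179)
158^64 ≡ 76 (mod 179)
158^89 = 158^(64+16+8+1) ≡ 1 (mod 179).
Result is 1, so (-21/179) = 1.

1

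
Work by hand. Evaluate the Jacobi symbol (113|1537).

-1

Reciprocity: 113 ≡ 1 and 1537 ≡ 1 (mod 4), so (113/1537) = +(1537/113).
Reduce top mod 113: now compute (68/113).
Pull out 2^2: since 113 ≡ 1 (mod 8), (2/113) = +1, so (2/113)^2 = +1.
Reciprocity: 17 ≡ 1 and 113 ≡ 1 (mod 4), so (17/113) = +(113/17).
Reduce top mod 17: now compute (11/17).
Reciprocity: 11 ≡ 3 and 17 ≡ 1 (mod 4), so (11/17) = +(17/11).
Reduce top mod 11: now compute (6/11).
Pull out 2: since 11 ≡ 3 (mod 8), (2/11) = -1.
Reciprocity: 3 ≡ 3 and 11 ≡ 3 (mod 4), so (3/11) = −(11/3).
Reduce top mod 3: now compute (2/3).
Pull out 2: since 3 ≡ 3 (mod 8), (2/3) = -1.
Reached (1/3) = 1. Collecting the sign flips along the way, the symbol is -1.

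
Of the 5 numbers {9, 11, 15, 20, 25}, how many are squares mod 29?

(9/29) = +1 → QR.
(11/29) = -1 → non-residue.
(15/29) = -1 → non-residue.
(20/29) = +1 → QR.
(25/29) = +1 → QR.
Total quadratic residues among the 5: 3.

3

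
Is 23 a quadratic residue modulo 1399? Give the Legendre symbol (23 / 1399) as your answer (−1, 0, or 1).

1

Reciprocity: 23 ≡ 3 and 1399 ≡ 3 (mod 4), so (23/1399) = −(1399/23).
Reduce top mod 23: now compute (19/23).
Reciprocity: 19 ≡ 3 and 23 ≡ 3 (mod 4), so (19/23) = −(23/19).
Reduce top mod 19: now compute (4/19).
Pull out 2^2: since 19 ≡ 3 (mod 8), (2/19) = -1, so (2/19)^2 = +1.
Reached (1/19) = 1. Collecting the sign flips along the way, the symbol is +1.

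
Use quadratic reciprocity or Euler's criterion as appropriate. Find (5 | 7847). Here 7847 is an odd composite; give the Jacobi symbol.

Reciprocity: 5 ≡ 1 and 7847 ≡ 3 (mod 4), so (5/7847) = +(7847/5).
Reduce top mod 5: now compute (2/5).
Pull out 2: since 5 ≡ 5 (mod 8), (2/5) = -1.
Reached (1/5) = 1. Collecting the sign flips along the way, the symbol is -1.

-1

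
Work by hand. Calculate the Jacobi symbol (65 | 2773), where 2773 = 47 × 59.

Reciprocity: 65 ≡ 1 and 2773 ≡ 1 (mod 4), so (65/2773) = +(2773/65).
Reduce top mod 65: now compute (43/65).
Reciprocity: 43 ≡ 3 and 65 ≡ 1 (mod 4), so (43/65) = +(65/43).
Reduce top mod 43: now compute (22/43).
Pull out 2: since 43 ≡ 3 (mod 8), (2/43) = -1.
Reciprocity: 11 ≡ 3 and 43 ≡ 3 (mod 4), so (11/43) = −(43/11).
Reduce top mod 11: now compute (10/11).
Pull out 2: since 11 ≡ 3 (mod 8), (2/11) = -1.
Reciprocity: 5 ≡ 1 and 11 ≡ 3 (mod 4), so (5/11) = +(11/5).
Reduce top mod 5: now compute (1/5).
Reached (1/5) = 1. Collecting the sign flips along the way, the symbol is -1.

-1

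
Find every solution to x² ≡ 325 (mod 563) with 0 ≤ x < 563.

120, 443

Since 563 ≡ 3 (mod 4), a square root of 325 is 325^((563+1)/4) = 325^141 mod 563.
Repeated squaring: 325^2≡344, 325^4≡106, 325^8≡539, 325^16≡13, 325^32≡169, 325^64≡411, 325^128≡21 (mod 563).
325^141 = 325^(128+8+4+1) ≡ 120 (mod 563).
Check: 120² = 14400 ≡ 325 (mod 563). The two roots are 120 and 443.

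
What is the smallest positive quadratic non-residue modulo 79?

3

(2/79) = +1, so 2 is a residue.
(3/79) = −1, so 3 is the smallest positive non-residue mod 79.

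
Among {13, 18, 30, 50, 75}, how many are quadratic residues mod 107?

(13/107) = +1 → QR.
(18/107) = -1 → non-residue.
(30/107) = +1 → QR.
(50/107) = -1 → non-residue.
(75/107) = +1 → QR.
Total quadratic residues among the 5: 3.

3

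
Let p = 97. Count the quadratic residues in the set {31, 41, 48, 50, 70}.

(31/97) = +1 → QR.
(41/97) = -1 → non-residue.
(48/97) = +1 → QR.
(50/97) = +1 → QR.
(70/97) = +1 → QR.
Total quadratic residues among the 5: 4.

4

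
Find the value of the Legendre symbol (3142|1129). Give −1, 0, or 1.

First reduce: 3142 ≡ 884 (mod 1129).
Pull out 2^2: since 1129 ≡ 1 (mod 8), (2/1129) = +1, so (2/1129)^2 = +1.
Reciprocity: 221 ≡ 1 and 1129 ≡ 1 (mod 4), so (221/1129) = +(1129/221).
Reduce top mod 221: now compute (24/221).
Pull out 2^3: since 221 ≡ 5 (mod 8), (2/221) = -1, so (2/221)^3 = -1.
Reciprocity: 3 ≡ 3 and 221 ≡ 1 (mod 4), so (3/221) = +(221/3).
Reduce top mod 3: now compute (2/3).
Pull out 2: since 3 ≡ 3 (mod 8), (2/3) = -1.
Reached (1/3) = 1. Collecting the sign flips along the way, the symbol is +1.

1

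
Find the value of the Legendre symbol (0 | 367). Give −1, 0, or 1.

Top reduces to 0: gcd > 1, so the symbol is 0.

0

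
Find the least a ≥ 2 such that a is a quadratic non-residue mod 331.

(2/331) = −1, so 2 is the smallest positive non-residue mod 331.

2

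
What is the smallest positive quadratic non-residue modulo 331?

(2/331) = −1, so 2 is the smallest positive non-residue mod 331.

2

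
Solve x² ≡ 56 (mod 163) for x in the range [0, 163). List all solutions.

43, 120

Since 163 ≡ 3 (mod 4), a square root of 56 is 56^((163+1)/4) = 56^41 mod 163.
Repeated squaring: 56^2≡39, 56^4≡54, 56^8≡145, 56^16≡161, 56^32≡4 (mod 163).
56^41 = 56^(32+8+1) ≡ 43 (mod 163).
Check: 43² = 1849 ≡ 56 (mod 163). The two roots are 43 and 120.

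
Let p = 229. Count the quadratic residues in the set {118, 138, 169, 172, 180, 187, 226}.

7

(118/229) = +1 → QR.
(138/229) = +1 → QR.
(169/229) = +1 → QR.
(172/229) = +1 → QR.
(180/229) = +1 → QR.
(187/229) = +1 → QR.
(226/229) = +1 → QR.
Total quadratic residues among the 7: 7.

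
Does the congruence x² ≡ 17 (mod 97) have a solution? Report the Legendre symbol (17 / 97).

Euler's criterion: (17/97) ≡ 17^48 (mod 97).
17^2 ≡ 95 (mod 97)
17^4 ≡ 4 (mod 97)
17^8 ≡ 16 (mod 97)
17^16 ≡ 62 (mod 97)
17^32 ≡ 61 (mod 97)
17^48 = 17^(32+16) ≡ 96 (mod 97).
Result is 96 ≡ −1, so (17/97) = −1.

-1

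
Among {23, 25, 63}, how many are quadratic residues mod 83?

3

(23/83) = +1 → QR.
(25/83) = +1 → QR.
(63/83) = +1 → QR.
Total quadratic residues among the 3: 3.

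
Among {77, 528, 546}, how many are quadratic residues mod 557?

1

(77/557) = -1 → non-residue.
(528/557) = +1 → QR.
(546/557) = -1 → non-residue.
Total quadratic residues among the 3: 1.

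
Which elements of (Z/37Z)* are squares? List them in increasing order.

1,3,4,7,9,10,11,12,16,21,25,26,27,28,30,33,34,36

Square k = 1,…,18 (k and 37−k give the same square):
1²=1, 2²=4, 3²=9, 4²=16, 5²=25, 6²=36, 7²≡12, 8²≡27, 9²≡7, 10²≡26, 11²≡10, 12²≡33, 13²≡21, 14²≡11, 15²≡3, 16²≡34, 17²≡30, 18²≡28 (mod 37).
So the quadratic residues mod 37 are {1, 3, 4, 7, 9, 10, 11, 12, 16, 21, 25, 26, 27, 28, 30, 33, 34, 36}.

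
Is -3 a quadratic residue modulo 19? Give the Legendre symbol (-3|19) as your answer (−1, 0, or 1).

First reduce: -3 ≡ 16 (mod 19).
Pull out 2^4: since 19 ≡ 3 (mod 8), (2/19) = -1, so (2/19)^4 = +1.
Reached (1/19) = 1. Collecting the sign flips along the way, the symbol is +1.

1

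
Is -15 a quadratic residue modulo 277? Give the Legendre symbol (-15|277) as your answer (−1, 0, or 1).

-1

Euler's criterion: (-15/277) ≡ 262^138 (mod 277).
262^2 ≡ 225 (mod 277)
262^4 ≡ 211 (mod 277)
262^8 ≡ 201 (mod 277)
262^16 ≡ 236 (mod 277)
262^32 ≡ 19 (mod 277)
262^64 ≡ 84 (mod 277)
262^128 ≡ 131 (mod 277)
262^138 = 262^(128+8+2) ≡ 276 (mod 277).
Result is 276 ≡ −1, so (-15/277) = −1.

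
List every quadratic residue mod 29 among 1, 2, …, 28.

1 4 5 6 7 9 13 16 20 22 23 24 25 28

Square k = 1,…,14 (k and 29−k give the same square):
1²=1, 2²=4, 3²=9, 4²=16, 5²=25, 6²≡7, 7²≡20, 8²≡6, 9²≡23, 10²≡13, 11²≡5, 12²≡28, 13²≡24, 14²≡22 (mod 29).
So the quadratic residues mod 29 are {1, 4, 5, 6, 7, 9, 13, 16, 20, 22, 23, 24, 25, 28}.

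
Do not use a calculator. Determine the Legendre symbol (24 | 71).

1

Pull out 2^3: since 71 ≡ 7 (mod 8), (2/71) = +1, so (2/71)^3 = +1.
Reciprocity: 3 ≡ 3 and 71 ≡ 3 (mod 4), so (3/71) = −(71/3).
Reduce top mod 3: now compute (2/3).
Pull out 2: since 3 ≡ 3 (mod 8), (2/3) = -1.
Reached (1/3) = 1. Collecting the sign flips along the way, the symbol is +1.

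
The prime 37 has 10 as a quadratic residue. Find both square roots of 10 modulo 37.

37 ≡ 1 (mod 4), so we find a root by search.
Trying successive values, 11² = 121 ≡ 10 (mod 37). The other root is 37 − 11 = 26.

11, 26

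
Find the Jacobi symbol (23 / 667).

0

Reciprocity: 23 ≡ 3 and 667 ≡ 3 (mod 4), so (23/667) = −(667/23).
Reduce top mod 23: now compute (0/23).
Top reduces to 0: gcd > 1, so the symbol is 0.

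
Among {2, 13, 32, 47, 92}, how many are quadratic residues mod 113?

(2/113) = +1 → QR.
(13/113) = +1 → QR.
(32/113) = +1 → QR.
(47/113) = -1 → non-residue.
(92/113) = -1 → non-residue.
Total quadratic residues among the 5: 3.

3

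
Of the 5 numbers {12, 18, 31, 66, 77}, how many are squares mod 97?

4

(12/97) = +1 → QR.
(18/97) = +1 → QR.
(31/97) = +1 → QR.
(66/97) = +1 → QR.
(77/97) = -1 → non-residue.
Total quadratic residues among the 5: 4.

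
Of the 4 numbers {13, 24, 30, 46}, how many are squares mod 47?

(13/47) = -1 → non-residue.
(24/47) = +1 → QR.
(30/47) = -1 → non-residue.
(46/47) = -1 → non-residue.
Total quadratic residues among the 4: 1.

1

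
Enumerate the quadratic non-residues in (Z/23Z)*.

Square k = 1,…,11 (k and 23−k give the same square):
1²=1, 2²=4, 3²=9, 4²=16, 5²≡2, 6²≡13, 7²≡3, 8²≡18, 9²≡12, 10²≡8, 11²≡6 (mod 23).
The residues are {1, 2, 3, 4, 6, 8, 9, 12, 13, 16, 18}; the non-residues are the remaining 11 nonzero classes.

5 7 10 11 14 15 17 19 20 21 22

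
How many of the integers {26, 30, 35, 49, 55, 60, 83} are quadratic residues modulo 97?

(26/97) = -1 → non-residue.
(30/97) = -1 → non-residue.
(35/97) = +1 → QR.
(49/97) = +1 → QR.
(55/97) = -1 → non-residue.
(60/97) = -1 → non-residue.
(83/97) = -1 → non-residue.
Total quadratic residues among the 7: 2.

2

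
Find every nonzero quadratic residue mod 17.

1,2,4,8,9,13,15,16

Square k = 1,…,8 (k and 17−k give the same square):
1²=1, 2²=4, 3²=9, 4²=16, 5²≡8, 6²≡2, 7²≡15, 8²≡13 (mod 17).
So the quadratic residues mod 17 are {1, 2, 4, 8, 9, 13, 15, 16}.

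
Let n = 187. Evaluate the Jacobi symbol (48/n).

-1

Pull out 2^4: since 187 ≡ 3 (mod 8), (2/187) = -1, so (2/187)^4 = +1.
Reciprocity: 3 ≡ 3 and 187 ≡ 3 (mod 4), so (3/187) = −(187/3).
Reduce top mod 3: now compute (1/3).
Reached (1/3) = 1. Collecting the sign flips along the way, the symbol is -1.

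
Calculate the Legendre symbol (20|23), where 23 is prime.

Euler's criterion: (20/23) ≡ 20^11 (mod 23).
20^2 ≡ 9 (mod 23)
20^4 ≡ 12 (mod 23)
20^8 ≡ 6 (mod 23)
20^11 = 20^(8+2+1) ≡ 22 (mod 23).
Result is 22 ≡ −1, so (20/23) = −1.

-1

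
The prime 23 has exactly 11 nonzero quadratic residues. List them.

1 2 3 4 6 8 9 12 13 16 18

Square k = 1,…,11 (k and 23−k give the same square):
1²=1, 2²=4, 3²=9, 4²=16, 5²≡2, 6²≡13, 7²≡3, 8²≡18, 9²≡12, 10²≡8, 11²≡6 (mod 23).
So the quadratic residues mod 23 are {1, 2, 3, 4, 6, 8, 9, 12, 13, 16, 18}.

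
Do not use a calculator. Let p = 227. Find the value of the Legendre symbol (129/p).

Euler's criterion: (129/227) ≡ 129^113 (mod 227).
129^2 ≡ 70 (mod 227)
129^4 ≡ 133 (mod 227)
129^8 ≡ 210 (mod 227)
129^16 ≡ 62 (mod 227)
129^32 ≡ 212 (mod 227)
129^64 ≡ 225 (mod 227)
129^113 = 129^(64+32+16+1) ≡ 1 (mod 227).
Result is 1, so (129/227) = 1.

1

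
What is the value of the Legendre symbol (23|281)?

Reciprocity: 23 ≡ 3 and 281 ≡ 1 (mod 4), so (23/281) = +(281/23).
Reduce top mod 23: now compute (5/23).
Reciprocity: 5 ≡ 1 and 23 ≡ 3 (mod 4), so (5/23) = +(23/5).
Reduce top mod 5: now compute (3/5).
Reciprocity: 3 ≡ 3 and 5 ≡ 1 (mod 4), so (3/5) = +(5/3).
Reduce top mod 3: now compute (2/3).
Pull out 2: since 3 ≡ 3 (mod 8), (2/3) = -1.
Reached (1/3) = 1. Collecting the sign flips along the way, the symbol is -1.

-1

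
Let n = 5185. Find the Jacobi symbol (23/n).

-1

Reciprocity: 23 ≡ 3 and 5185 ≡ 1 (mod 4), so (23/5185) = +(5185/23).
Reduce top mod 23: now compute (10/23).
Pull out 2: since 23 ≡ 7 (mod 8), (2/23) = +1.
Reciprocity: 5 ≡ 1 and 23 ≡ 3 (mod 4), so (5/23) = +(23/5).
Reduce top mod 5: now compute (3/5).
Reciprocity: 3 ≡ 3 and 5 ≡ 1 (mod 4), so (3/5) = +(5/3).
Reduce top mod 3: now compute (2/3).
Pull out 2: since 3 ≡ 3 (mod 8), (2/3) = -1.
Reached (1/3) = 1. Collecting the sign flips along the way, the symbol is -1.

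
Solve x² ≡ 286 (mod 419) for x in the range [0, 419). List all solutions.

185, 234

Since 419 ≡ 3 (mod 4), a square root of 286 is 286^((419+1)/4) = 286^105 mod 419.
Repeated squaring: 286^2≡91, 286^4≡320, 286^8≡164, 286^16≡80, 286^32≡115, 286^64≡236 (mod 419).
286^105 = 286^(64+32+8+1) ≡ 185 (mod 419).
Check: 185² = 34225 ≡ 286 (mod 419). The two roots are 185 and 234.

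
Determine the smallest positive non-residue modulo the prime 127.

3

(2/127) = +1, so 2 is a residue.
(3/127) = −1, so 3 is the smallest positive non-residue mod 127.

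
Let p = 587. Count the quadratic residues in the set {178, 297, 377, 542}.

1

(178/587) = -1 → non-residue.
(297/587) = -1 → non-residue.
(377/587) = -1 → non-residue.
(542/587) = +1 → QR.
Total quadratic residues among the 4: 1.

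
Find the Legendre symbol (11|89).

Reciprocity: 11 ≡ 3 and 89 ≡ 1 (mod 4), so (11/89) = +(89/11).
Reduce top mod 11: now compute (1/11).
Reached (1/11) = 1. Collecting the sign flips along the way, the symbol is +1.

1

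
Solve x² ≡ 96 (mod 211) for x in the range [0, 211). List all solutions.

Since 211 ≡ 3 (mod 4), a square root of 96 is 96^((211+1)/4) = 96^53 mod 211.
Repeated squaring: 96^2≡143, 96^4≡193, 96^8≡113, 96^16≡109, 96^32≡65 (mod 211).
96^53 = 96^(32+16+4+1) ≡ 184 (mod 211).
Check: 184² = 33856 ≡ 96 (mod 211). The two roots are 27 and 184.

27, 184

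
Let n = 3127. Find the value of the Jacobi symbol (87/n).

-1

Reciprocity: 87 ≡ 3 and 3127 ≡ 3 (mod 4), so (87/3127) = −(3127/87).
Reduce top mod 87: now compute (82/87).
Pull out 2: since 87 ≡ 7 (mod 8), (2/87) = +1.
Reciprocity: 41 ≡ 1 and 87 ≡ 3 (mod 4), so (41/87) = +(87/41).
Reduce top mod 41: now compute (5/41).
Reciprocity: 5 ≡ 1 and 41 ≡ 1 (mod 4), so (5/41) = +(41/5).
Reduce top mod 5: now compute (1/5).
Reached (1/5) = 1. Collecting the sign flips along the way, the symbol is -1.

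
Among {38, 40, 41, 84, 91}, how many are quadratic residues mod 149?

0

(38/149) = -1 → non-residue.
(40/149) = -1 → non-residue.
(41/149) = -1 → non-residue.
(84/149) = -1 → non-residue.
(91/149) = -1 → non-residue.
Total quadratic residues among the 5: 0.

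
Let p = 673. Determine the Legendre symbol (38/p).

-1

Pull out 2: since 673 ≡ 1 (mod 8), (2/673) = +1.
Reciprocity: 19 ≡ 3 and 673 ≡ 1 (mod 4), so (19/673) = +(673/19).
Reduce top mod 19: now compute (8/19).
Pull out 2^3: since 19 ≡ 3 (mod 8), (2/19) = -1, so (2/19)^3 = -1.
Reached (1/19) = 1. Collecting the sign flips along the way, the symbol is -1.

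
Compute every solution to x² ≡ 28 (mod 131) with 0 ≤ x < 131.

40, 91

Since 131 ≡ 3 (mod 4), a square root of 28 is 28^((131+1)/4) = 28^33 mod 131.
Repeated squaring: 28^2≡129, 28^4≡4, 28^8≡16, 28^16≡125, 28^32≡36 (mod 131).
28^33 = 28^(32+1) ≡ 91 (mod 131).
Check: 91² = 8281 ≡ 28 (mod 131). The two roots are 40 and 91.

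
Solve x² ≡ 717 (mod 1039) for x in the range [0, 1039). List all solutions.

Since 1039 ≡ 3 (mod 4), a square root of 717 is 717^((1039+1)/4) = 717^260 mod 1039.
Repeated squaring: 717^2≡823, 717^4≡940, 717^8≡450, 717^16≡934, 717^32≡635, 717^64≡93, 717^128≡337, 717^256≡318 (mod 1039).
717^260 = 717^(256+4) ≡ 727 (mod 1039).
Check: 727² = 528529 ≡ 717 (mod 1039). The two roots are 312 and 727.

312, 727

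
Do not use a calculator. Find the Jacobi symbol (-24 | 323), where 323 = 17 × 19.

First reduce: -24 ≡ 299 (mod 323).
Reciprocity: 299 ≡ 3 and 323 ≡ 3 (mod 4), so (299/323) = −(323/299).
Reduce top mod 299: now compute (24/299).
Pull out 2^3: since 299 ≡ 3 (mod 8), (2/299) = -1, so (2/299)^3 = -1.
Reciprocity: 3 ≡ 3 and 299 ≡ 3 (mod 4), so (3/299) = −(299/3).
Reduce top mod 3: now compute (2/3).
Pull out 2: since 3 ≡ 3 (mod 8), (2/3) = -1.
Reached (1/3) = 1. Collecting the sign flips along the way, the symbol is +1.

1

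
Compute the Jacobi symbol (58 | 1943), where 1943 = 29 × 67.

Pull out 2: since 1943 ≡ 7 (mod 8), (2/1943) = +1.
Reciprocity: 29 ≡ 1 and 1943 ≡ 3 (mod 4), so (29/1943) = +(1943/29).
Reduce top mod 29: now compute (0/29).
Top reduces to 0: gcd > 1, so the symbol is 0.

0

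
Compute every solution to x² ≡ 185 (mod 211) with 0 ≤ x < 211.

Since 211 ≡ 3 (mod 4), a square root of 185 is 185^((211+1)/4) = 185^53 mod 211.
Repeated squaring: 185^2≡43, 185^4≡161, 185^8≡179, 185^16≡180, 185^32≡117 (mod 211).
185^53 = 185^(32+16+4+1) ≡ 117 (mod 211).
Check: 117² = 13689 ≡ 185 (mod 211). The two roots are 94 and 117.

94, 117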